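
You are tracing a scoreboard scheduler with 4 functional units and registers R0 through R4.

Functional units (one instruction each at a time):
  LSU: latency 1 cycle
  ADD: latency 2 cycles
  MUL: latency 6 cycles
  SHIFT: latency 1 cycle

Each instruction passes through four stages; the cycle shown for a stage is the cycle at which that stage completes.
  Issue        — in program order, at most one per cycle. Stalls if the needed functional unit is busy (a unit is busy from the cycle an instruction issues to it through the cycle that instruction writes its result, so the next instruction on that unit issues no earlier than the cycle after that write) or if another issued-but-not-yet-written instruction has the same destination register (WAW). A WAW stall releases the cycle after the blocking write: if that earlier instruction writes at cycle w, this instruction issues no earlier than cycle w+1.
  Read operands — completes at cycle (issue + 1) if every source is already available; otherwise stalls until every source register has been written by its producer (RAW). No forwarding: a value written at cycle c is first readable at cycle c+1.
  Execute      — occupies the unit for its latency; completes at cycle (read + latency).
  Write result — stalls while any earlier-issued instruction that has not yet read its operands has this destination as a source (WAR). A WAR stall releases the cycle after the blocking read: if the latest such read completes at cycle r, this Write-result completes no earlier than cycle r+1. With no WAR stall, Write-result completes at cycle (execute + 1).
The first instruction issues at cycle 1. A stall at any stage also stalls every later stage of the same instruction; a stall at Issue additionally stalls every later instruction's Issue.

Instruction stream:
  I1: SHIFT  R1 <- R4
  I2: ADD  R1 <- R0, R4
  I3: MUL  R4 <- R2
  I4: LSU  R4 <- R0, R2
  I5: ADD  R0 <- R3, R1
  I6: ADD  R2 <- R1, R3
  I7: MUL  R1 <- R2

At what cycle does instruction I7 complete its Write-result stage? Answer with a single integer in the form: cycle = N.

I1: IS=1 RO=2 EX=3 WR=4
I2: IS=5 RO=6 EX=8 WR=9  [WAW R1: wait I1 write@4]
I3: IS=6 RO=7 EX=13 WR=14
I4: IS=15 RO=16 EX=17 WR=18  [WAW R4: wait I3 write@14]
I5: IS=16 RO=17 EX=19 WR=20
I6: IS=21 RO=22 EX=24 WR=25  [struct: ADD busy until I5 writes@20]
I7: IS=22 RO=26 EX=32 WR=33  [RAW R2: wait I6 write@25]

cycle = 33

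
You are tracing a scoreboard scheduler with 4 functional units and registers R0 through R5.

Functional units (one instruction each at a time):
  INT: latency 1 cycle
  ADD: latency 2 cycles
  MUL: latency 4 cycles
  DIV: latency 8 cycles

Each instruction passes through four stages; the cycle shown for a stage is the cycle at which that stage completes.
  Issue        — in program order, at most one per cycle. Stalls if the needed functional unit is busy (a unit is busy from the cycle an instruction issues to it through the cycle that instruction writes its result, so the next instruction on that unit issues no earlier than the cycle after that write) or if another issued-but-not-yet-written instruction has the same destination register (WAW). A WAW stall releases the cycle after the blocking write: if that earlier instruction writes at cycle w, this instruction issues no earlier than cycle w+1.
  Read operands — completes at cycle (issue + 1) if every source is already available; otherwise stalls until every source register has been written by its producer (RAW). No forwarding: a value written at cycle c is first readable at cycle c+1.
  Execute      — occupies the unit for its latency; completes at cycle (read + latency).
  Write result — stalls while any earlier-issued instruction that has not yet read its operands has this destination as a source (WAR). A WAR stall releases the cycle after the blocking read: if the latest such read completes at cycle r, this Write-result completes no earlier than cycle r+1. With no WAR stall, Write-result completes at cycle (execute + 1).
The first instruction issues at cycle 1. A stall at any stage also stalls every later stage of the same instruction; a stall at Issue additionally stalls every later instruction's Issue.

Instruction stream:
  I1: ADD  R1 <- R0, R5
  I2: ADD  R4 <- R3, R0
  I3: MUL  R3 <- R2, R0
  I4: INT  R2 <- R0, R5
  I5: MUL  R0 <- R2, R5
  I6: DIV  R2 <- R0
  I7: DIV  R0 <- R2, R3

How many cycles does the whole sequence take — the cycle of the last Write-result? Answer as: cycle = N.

c1: I1 issues→ADD
c2: I1 reads
c4: I1 exec-done
c5: I1 writes R1
c6: I2 issues→ADD
c7: I2 reads, I3 issues→MUL
c8: I3 reads, I4 issues→INT
c9: I2 exec-done, I4 reads
c10: I2 writes R4, I4 exec-done
c11: I4 writes R2
c12: I3 exec-done
c13: I3 writes R3
c14: I5 issues→MUL
c15: I5 reads, I6 issues→DIV
c19: I5 exec-done
c20: I5 writes R0
c21: I6 reads
c29: I6 exec-done
c30: I6 writes R2
c31: I7 issues→DIV
c32: I7 reads
c40: I7 exec-done
c41: I7 writes R0

cycle = 41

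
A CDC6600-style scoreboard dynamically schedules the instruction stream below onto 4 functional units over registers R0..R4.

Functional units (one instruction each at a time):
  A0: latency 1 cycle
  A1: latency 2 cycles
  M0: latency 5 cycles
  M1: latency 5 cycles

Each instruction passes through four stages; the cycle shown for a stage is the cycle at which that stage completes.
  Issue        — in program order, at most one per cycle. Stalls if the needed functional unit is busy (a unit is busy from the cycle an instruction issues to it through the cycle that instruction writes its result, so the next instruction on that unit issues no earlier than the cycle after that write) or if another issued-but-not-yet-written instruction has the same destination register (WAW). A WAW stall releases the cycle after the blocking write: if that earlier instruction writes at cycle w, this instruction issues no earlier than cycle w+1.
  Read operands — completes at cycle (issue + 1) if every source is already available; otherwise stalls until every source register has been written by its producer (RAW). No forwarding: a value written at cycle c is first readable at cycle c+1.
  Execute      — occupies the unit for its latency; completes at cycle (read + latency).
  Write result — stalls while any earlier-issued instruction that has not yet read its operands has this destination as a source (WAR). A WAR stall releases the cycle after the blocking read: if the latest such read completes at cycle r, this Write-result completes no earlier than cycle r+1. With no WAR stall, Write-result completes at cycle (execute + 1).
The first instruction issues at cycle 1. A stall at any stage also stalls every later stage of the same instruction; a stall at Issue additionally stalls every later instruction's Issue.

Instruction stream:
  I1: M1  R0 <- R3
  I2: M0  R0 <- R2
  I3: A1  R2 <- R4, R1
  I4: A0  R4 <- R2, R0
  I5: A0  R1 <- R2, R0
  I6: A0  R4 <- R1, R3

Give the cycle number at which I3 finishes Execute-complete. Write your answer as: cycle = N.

cycle = 13

I1: IS=1 RO=2 EX=7 WR=8
I2: IS=9 RO=10 EX=15 WR=16  [WAW R0: wait I1 write@8]
I3: IS=10 RO=11 EX=13 WR=14
I4: IS=11 RO=17 EX=18 WR=19  [RAW R0: wait I2 write@16]
I5: IS=20 RO=21 EX=22 WR=23  [struct: A0 busy until I4 writes@19]
I6: IS=24 RO=25 EX=26 WR=27  [struct: A0 busy until I5 writes@23]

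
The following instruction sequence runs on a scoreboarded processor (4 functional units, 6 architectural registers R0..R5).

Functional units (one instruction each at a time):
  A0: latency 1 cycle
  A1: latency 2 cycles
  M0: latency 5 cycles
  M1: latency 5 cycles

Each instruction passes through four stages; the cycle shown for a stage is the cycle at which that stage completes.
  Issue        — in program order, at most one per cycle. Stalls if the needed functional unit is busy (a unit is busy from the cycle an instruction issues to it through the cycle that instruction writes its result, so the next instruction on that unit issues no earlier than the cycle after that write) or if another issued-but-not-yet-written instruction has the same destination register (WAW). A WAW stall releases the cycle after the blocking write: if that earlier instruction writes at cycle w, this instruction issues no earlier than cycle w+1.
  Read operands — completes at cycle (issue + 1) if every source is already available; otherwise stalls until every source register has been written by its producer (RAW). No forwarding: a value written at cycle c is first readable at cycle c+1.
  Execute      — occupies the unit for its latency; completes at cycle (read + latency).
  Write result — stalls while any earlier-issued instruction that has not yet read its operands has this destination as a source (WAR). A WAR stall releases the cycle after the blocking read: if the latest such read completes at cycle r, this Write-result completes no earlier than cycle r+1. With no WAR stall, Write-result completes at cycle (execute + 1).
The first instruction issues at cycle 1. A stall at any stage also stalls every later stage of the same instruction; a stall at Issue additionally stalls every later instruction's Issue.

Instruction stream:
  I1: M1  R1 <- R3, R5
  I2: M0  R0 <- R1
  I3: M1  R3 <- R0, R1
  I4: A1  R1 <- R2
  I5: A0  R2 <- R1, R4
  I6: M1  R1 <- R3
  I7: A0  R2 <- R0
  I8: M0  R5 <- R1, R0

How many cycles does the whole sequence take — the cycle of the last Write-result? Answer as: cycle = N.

c1: I1 dispatched to M1
c2: I1 operands ready · I2 dispatched to M0
c7: I1 complete
c8: R1←I1
c9: I2 operands ready · I3 dispatched to M1
c10: I4 dispatched to A1
c11: I4 operands ready · I5 dispatched to A0
c13: I4 complete
c14: I2 complete
c15: R0←I2
c16: I3 operands ready
c17: R1←I4
c18: I5 operands ready
c19: I5 complete
c20: R2←I5
c21: I3 complete
c22: R3←I3
c23: I6 dispatched to M1
c24: I6 operands ready · I7 dispatched to A0
c25: I7 operands ready · I8 dispatched to M0
c26: I7 complete
c27: R2←I7
c29: I6 complete
c30: R1←I6
c31: I8 operands ready
c36: I8 complete
c37: R5←I8

cycle = 37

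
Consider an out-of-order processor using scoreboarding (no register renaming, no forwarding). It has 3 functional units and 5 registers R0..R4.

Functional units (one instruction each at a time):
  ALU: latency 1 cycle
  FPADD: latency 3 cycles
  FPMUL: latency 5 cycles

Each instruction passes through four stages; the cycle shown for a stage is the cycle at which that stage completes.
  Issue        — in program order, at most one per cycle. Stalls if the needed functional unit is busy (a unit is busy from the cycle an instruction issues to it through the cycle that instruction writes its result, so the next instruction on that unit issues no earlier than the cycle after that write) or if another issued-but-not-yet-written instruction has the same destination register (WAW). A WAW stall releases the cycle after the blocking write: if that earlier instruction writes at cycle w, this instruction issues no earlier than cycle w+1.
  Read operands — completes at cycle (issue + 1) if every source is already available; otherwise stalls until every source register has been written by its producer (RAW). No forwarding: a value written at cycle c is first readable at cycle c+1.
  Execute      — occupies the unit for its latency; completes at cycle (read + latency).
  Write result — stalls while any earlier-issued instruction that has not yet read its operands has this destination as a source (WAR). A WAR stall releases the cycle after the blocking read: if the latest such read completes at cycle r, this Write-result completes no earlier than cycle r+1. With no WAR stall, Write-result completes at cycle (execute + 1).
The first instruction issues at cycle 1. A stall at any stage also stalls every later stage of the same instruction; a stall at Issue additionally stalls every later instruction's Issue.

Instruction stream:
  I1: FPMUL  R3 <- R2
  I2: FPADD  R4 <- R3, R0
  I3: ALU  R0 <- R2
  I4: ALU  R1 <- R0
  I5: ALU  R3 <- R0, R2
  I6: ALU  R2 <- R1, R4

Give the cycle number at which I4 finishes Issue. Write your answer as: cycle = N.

cycle = 11

c1: I1→FPMUL
c2: I1 RO · I2→FPADD
c3: I3→ALU
c4: I3 RO
c5: I3 EX
c7: I1 EX
c8: I1 WR R3
c9: I2 RO
c10: I3 WR R0
c11: I4→ALU
c12: I2 EX · I4 RO
c13: I2 WR R4 · I4 EX
c14: I4 WR R1
c15: I5→ALU
c16: I5 RO
c17: I5 EX
c18: I5 WR R3
c19: I6→ALU
c20: I6 RO
c21: I6 EX
c22: I6 WR R2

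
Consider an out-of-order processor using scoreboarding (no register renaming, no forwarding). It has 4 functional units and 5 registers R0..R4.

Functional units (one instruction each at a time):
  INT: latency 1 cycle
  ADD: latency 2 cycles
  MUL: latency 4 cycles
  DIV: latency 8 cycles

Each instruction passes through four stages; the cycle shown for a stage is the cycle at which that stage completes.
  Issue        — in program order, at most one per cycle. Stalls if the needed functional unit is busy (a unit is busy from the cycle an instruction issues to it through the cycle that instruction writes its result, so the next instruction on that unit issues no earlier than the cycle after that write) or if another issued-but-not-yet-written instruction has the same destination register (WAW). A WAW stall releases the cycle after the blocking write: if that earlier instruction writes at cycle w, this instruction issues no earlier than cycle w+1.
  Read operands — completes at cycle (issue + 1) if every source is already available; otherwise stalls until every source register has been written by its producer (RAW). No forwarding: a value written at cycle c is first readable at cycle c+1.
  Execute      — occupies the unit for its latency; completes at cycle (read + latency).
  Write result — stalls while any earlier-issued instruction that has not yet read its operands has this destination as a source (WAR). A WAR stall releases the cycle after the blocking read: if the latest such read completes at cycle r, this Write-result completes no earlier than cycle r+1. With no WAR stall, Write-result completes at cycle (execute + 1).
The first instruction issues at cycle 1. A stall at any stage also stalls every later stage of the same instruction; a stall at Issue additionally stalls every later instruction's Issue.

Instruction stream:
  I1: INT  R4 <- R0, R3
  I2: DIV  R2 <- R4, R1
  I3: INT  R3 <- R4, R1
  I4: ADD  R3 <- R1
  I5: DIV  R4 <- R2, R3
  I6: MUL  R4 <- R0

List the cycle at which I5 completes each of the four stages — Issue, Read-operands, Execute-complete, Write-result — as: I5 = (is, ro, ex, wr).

I5 = (15, 16, 24, 25)

I1  is:1  ro:2  ex:3  wr:4
I2  is:2  ro:5  ex:13  wr:14  — RAW R4: wait I1 write@4
I3  is:5  ro:6  ex:7  wr:8  — struct: INT busy until I1 writes@4
I4  is:9  ro:10  ex:12  wr:13  — WAW R3: wait I3 write@8
I5  is:15  ro:16  ex:24  wr:25  — struct: DIV busy until I2 writes@14
I6  is:26  ro:27  ex:31  wr:32  — WAW R4: wait I5 write@25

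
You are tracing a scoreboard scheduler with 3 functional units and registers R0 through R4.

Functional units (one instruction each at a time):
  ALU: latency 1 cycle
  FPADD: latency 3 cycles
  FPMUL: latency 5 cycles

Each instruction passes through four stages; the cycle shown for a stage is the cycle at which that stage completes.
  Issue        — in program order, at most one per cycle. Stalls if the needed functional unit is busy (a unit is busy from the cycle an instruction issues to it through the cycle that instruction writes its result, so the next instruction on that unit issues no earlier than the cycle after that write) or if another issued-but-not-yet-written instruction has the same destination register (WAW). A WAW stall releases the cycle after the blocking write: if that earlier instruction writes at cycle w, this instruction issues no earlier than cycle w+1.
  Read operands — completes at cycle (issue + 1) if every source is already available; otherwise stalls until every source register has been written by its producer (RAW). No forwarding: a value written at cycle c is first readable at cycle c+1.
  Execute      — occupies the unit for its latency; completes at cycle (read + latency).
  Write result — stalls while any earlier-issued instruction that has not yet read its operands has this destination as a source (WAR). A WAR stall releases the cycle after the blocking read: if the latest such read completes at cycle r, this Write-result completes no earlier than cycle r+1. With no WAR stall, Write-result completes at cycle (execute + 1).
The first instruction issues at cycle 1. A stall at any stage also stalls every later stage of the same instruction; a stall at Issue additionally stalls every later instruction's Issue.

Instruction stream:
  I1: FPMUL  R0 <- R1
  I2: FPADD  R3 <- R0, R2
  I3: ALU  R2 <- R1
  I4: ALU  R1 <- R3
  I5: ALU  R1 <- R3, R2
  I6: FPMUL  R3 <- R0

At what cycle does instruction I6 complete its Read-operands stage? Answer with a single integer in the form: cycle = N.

cycle = 19

1) issue 1, read 2, done 7, write 8
2) issue 2, read 9, done 12, write 13  <RAW R0: wait I1 write@8>
3) issue 3, read 4, done 5, write 10  <WAR R2: wait I2 read@9>
4) issue 11, read 14, done 15, write 16  <struct: ALU busy until I3 writes@10 / RAW R3: wait I2 write@13>
5) issue 17, read 18, done 19, write 20  <struct: ALU busy until I4 writes@16>
6) issue 18, read 19, done 24, write 25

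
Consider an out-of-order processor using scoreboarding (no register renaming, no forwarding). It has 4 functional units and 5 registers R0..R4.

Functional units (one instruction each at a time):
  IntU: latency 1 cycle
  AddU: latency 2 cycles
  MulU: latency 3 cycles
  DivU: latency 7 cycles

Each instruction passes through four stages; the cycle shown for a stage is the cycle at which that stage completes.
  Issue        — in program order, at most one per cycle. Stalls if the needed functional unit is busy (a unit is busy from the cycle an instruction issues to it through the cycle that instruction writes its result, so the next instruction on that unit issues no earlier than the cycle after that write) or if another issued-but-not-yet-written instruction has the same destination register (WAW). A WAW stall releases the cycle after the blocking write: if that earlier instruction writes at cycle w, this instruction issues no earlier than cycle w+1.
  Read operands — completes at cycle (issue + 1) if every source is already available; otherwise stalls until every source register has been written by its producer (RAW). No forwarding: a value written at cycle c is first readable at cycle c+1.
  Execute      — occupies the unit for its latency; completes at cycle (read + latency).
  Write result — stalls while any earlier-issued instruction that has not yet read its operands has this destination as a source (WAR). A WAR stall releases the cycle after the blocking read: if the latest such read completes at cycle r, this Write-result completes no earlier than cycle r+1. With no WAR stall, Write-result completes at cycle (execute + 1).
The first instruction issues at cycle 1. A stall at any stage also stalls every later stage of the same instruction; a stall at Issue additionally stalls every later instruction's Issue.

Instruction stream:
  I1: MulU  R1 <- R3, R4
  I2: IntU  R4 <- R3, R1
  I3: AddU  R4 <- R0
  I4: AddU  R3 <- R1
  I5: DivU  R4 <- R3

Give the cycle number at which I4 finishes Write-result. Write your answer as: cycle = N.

cycle = 19

  I1 | 1 | 2 | 5 | 6
  I2 | 2 | 7 | 8 | 9   RAW R1: wait I1 write@6
  I3 | 10 | 11 | 13 | 14   WAW R4: wait I2 write@9
  I4 | 15 | 16 | 18 | 19   struct: AddU busy until I3 writes@14
  I5 | 16 | 20 | 27 | 28   RAW R3: wait I4 write@19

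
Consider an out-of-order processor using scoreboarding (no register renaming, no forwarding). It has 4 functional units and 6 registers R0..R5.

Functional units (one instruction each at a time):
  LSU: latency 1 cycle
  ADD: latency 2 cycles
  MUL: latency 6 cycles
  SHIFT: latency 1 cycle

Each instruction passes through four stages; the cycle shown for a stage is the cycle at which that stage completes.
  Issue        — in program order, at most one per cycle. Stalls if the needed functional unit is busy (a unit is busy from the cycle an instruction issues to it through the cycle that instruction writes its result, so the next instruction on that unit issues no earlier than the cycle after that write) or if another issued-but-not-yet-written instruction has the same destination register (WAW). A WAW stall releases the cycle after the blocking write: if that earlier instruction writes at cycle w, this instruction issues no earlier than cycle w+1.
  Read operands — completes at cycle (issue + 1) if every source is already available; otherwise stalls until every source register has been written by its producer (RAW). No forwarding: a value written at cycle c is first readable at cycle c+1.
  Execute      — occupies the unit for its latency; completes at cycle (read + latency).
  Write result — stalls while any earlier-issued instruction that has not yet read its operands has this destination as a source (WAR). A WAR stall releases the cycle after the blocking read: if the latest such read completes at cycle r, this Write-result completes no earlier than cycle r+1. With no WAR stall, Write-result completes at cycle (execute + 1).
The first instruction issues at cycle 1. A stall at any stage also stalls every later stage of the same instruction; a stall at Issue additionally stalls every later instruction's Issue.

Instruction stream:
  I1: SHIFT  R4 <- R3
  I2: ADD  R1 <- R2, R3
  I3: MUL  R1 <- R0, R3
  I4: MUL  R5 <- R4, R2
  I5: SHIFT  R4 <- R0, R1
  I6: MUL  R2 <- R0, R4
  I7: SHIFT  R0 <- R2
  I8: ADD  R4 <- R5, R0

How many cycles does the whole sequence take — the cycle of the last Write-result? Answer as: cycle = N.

[I1] 1/2/3/4
[I2] 2/3/5/6
[I3] 7/8/14/15  (WAW R1: wait I2 write@6)
[I4] 16/17/23/24  (struct: MUL busy until I3 writes@15)
[I5] 17/18/19/20
[I6] 25/26/32/33  (struct: MUL busy until I4 writes@24)
[I7] 26/34/35/36  (RAW R2: wait I6 write@33)
[I8] 27/37/39/40  (RAW R0: wait I7 write@36)

cycle = 40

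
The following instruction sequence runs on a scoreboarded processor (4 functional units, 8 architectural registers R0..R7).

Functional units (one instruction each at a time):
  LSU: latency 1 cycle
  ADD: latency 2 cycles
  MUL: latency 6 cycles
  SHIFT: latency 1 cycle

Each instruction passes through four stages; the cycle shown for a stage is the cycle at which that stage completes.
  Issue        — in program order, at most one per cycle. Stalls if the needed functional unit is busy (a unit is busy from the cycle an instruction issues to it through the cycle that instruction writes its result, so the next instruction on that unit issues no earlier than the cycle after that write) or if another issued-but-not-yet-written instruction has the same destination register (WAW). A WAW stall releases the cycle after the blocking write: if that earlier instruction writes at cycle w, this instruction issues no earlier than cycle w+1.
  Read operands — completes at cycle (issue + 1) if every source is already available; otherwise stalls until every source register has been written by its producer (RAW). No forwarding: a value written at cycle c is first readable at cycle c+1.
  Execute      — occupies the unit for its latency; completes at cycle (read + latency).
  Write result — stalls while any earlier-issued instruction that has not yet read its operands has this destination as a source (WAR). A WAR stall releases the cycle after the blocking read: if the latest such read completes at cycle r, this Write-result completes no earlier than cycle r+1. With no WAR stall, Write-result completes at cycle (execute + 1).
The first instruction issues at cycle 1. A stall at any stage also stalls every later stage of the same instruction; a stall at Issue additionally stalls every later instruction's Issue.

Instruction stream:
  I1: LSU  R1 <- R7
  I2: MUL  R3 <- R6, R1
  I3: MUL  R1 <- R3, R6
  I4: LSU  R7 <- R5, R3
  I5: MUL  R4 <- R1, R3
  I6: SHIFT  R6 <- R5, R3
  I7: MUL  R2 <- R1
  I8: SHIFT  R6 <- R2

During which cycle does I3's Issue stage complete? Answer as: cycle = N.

cycle = 13

I1  is:1  ro:2  ex:3  wr:4
I2  is:2  ro:5  ex:11  wr:12  — RAW R1: wait I1 write@4
I3  is:13  ro:14  ex:20  wr:21  — struct: MUL busy until I2 writes@12
I4  is:14  ro:15  ex:16  wr:17
I5  is:22  ro:23  ex:29  wr:30  — struct: MUL busy until I3 writes@21
I6  is:23  ro:24  ex:25  wr:26
I7  is:31  ro:32  ex:38  wr:39  — struct: MUL busy until I5 writes@30
I8  is:32  ro:40  ex:41  wr:42  — RAW R2: wait I7 write@39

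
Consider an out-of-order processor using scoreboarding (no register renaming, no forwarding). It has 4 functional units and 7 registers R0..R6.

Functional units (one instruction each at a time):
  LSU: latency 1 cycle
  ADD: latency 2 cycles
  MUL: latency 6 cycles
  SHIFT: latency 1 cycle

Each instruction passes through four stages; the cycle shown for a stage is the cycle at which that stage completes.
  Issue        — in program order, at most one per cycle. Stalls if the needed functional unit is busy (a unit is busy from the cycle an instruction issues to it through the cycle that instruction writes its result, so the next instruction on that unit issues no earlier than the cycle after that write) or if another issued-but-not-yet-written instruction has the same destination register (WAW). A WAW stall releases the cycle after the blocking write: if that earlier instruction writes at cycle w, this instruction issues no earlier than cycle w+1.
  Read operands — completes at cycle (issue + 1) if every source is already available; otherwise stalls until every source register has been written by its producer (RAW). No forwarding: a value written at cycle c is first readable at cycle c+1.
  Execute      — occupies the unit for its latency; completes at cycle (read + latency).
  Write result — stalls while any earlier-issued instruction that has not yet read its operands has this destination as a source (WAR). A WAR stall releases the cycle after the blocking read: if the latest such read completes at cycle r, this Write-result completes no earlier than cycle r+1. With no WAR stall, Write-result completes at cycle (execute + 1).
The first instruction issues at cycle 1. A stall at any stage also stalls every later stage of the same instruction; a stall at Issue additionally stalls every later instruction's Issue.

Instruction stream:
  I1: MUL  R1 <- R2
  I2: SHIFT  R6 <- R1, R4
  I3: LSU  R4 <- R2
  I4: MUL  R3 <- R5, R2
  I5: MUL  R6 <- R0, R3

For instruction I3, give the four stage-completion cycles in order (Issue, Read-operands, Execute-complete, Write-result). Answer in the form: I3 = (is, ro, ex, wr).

I3 = (3, 4, 5, 11)

cycle 1: I1 dispatched to MUL
cycle 2: I1 operands ready, I2 dispatched to SHIFT
cycle 3: I3 dispatched to LSU
cycle 4: I3 operands ready
cycle 5: I3 complete
cycle 8: I1 complete
cycle 9: R1←I1
cycle 10: I2 operands ready, I4 dispatched to MUL
cycle 11: I2 complete, R4←I3, I4 operands ready
cycle 12: R6←I2
cycle 17: I4 complete
cycle 18: R3←I4
cycle 19: I5 dispatched to MUL
cycle 20: I5 operands ready
cycle 26: I5 complete
cycle 27: R6←I5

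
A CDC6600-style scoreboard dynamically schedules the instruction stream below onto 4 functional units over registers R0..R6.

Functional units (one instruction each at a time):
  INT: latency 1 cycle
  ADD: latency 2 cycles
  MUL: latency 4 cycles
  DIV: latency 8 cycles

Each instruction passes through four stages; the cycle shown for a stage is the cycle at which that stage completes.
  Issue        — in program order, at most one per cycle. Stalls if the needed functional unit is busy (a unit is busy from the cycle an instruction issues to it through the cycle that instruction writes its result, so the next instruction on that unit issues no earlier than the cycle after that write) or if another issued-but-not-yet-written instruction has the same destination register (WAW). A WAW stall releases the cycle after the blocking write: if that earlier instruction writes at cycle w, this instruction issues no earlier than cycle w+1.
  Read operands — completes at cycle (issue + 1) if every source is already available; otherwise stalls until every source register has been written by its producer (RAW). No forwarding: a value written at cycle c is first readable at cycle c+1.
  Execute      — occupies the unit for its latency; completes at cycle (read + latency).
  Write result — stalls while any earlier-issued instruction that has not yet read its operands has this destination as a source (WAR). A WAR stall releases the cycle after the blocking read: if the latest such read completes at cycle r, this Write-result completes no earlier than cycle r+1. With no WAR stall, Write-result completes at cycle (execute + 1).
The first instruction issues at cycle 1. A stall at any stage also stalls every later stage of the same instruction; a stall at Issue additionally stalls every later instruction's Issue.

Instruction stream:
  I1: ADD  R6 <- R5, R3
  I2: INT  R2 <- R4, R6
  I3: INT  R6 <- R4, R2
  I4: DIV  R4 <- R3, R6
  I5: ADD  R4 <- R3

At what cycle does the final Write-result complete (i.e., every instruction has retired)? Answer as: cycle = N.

cycle = 27

  I1 | 1 | 2 | 4 | 5
  I2 | 2 | 6 | 7 | 8   RAW R6: wait I1 write@5
  I3 | 9 | 10 | 11 | 12   struct: INT busy until I2 writes@8
  I4 | 10 | 13 | 21 | 22   RAW R6: wait I3 write@12
  I5 | 23 | 24 | 26 | 27   WAW R4: wait I4 write@22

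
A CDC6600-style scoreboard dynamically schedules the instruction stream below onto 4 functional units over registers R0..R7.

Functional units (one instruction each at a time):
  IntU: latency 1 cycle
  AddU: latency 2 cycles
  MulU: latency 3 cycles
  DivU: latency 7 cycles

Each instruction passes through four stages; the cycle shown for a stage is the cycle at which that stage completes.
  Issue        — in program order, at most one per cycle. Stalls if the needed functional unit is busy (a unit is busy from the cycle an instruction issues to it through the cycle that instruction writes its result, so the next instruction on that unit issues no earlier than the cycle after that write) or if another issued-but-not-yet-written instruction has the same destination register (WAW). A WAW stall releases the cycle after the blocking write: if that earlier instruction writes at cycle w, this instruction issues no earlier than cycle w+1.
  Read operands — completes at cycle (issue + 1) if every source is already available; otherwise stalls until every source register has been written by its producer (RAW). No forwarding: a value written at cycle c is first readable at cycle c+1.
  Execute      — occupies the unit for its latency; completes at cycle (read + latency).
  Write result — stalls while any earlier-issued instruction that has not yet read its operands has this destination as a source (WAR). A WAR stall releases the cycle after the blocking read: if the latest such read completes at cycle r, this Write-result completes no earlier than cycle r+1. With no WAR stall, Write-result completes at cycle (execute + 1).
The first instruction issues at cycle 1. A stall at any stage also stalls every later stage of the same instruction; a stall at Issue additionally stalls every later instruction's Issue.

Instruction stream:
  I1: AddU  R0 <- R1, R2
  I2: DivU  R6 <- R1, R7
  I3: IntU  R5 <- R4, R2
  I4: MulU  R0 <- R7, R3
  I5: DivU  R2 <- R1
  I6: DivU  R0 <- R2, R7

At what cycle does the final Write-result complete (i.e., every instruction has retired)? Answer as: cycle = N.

[I1] 1/2/4/5
[I2] 2/3/10/11
[I3] 3/4/5/6
[I4] 6/7/10/11  (WAW R0: wait I1 write@5)
[I5] 12/13/20/21  (struct: DivU busy until I2 writes@11)
[I6] 22/23/30/31  (struct: DivU busy until I5 writes@21)

cycle = 31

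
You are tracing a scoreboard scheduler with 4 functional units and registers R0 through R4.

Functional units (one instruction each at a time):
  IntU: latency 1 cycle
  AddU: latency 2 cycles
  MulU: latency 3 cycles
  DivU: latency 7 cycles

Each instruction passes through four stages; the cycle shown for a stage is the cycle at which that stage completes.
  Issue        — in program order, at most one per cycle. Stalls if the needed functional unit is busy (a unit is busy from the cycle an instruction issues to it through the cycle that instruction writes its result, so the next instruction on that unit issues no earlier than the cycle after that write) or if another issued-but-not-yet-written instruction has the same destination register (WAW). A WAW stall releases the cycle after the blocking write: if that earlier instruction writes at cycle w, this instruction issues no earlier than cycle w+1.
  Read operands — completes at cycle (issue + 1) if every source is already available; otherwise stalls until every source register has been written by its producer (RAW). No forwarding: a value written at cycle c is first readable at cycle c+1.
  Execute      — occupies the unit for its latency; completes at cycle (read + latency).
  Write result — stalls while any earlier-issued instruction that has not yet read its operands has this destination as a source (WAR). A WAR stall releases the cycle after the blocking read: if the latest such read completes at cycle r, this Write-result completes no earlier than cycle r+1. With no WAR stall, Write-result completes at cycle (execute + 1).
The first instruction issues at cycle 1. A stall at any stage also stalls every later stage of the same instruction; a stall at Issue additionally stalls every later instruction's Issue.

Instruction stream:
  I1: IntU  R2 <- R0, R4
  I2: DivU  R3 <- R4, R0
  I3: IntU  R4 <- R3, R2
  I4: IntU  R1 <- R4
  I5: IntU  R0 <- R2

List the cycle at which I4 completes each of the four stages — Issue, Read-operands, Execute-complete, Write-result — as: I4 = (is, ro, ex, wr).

I4 = (15, 16, 17, 18)

t=1  I1 dispatched to IntU
t=2  I1 operands ready, I2 dispatched to DivU
t=3  I1 complete, I2 operands ready
t=4  R2←I1
t=5  I3 dispatched to IntU
t=10  I2 complete
t=11  R3←I2
t=12  I3 operands ready
t=13  I3 complete
t=14  R4←I3
t=15  I4 dispatched to IntU
t=16  I4 operands ready
t=17  I4 complete
t=18  R1←I4
t=19  I5 dispatched to IntU
t=20  I5 operands ready
t=21  I5 complete
t=22  R0←I5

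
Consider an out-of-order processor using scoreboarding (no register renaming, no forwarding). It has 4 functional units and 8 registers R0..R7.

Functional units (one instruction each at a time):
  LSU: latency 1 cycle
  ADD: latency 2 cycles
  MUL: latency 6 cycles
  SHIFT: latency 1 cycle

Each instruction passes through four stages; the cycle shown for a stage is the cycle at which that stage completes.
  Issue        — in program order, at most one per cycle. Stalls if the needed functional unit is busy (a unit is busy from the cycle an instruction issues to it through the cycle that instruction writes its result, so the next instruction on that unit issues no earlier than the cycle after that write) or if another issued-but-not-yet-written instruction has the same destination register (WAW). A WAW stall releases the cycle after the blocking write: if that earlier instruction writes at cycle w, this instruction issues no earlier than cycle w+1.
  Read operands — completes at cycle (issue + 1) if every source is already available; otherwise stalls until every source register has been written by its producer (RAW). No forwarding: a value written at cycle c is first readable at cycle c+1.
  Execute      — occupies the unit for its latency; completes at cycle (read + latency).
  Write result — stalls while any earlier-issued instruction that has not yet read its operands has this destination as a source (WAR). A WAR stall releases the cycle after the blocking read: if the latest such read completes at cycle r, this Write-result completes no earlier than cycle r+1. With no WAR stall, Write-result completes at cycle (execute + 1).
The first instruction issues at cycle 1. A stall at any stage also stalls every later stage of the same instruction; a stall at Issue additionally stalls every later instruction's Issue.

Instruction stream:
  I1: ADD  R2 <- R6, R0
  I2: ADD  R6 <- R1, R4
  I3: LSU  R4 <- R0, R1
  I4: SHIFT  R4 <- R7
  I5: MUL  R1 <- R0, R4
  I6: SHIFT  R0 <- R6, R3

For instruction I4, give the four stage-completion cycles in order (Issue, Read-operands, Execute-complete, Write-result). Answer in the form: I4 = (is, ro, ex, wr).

[1] I1→ADD
[2] I1 RO
[4] I1 EX
[5] I1 WR R2
[6] I2→ADD
[7] I2 RO; I3→LSU
[8] I3 RO
[9] I2 EX; I3 EX
[10] I2 WR R6; I3 WR R4
[11] I4→SHIFT
[12] I4 RO; I5→MUL
[13] I4 EX
[14] I4 WR R4
[15] I5 RO; I6→SHIFT
[16] I6 RO
[17] I6 EX
[18] I6 WR R0
[21] I5 EX
[22] I5 WR R1

I4 = (11, 12, 13, 14)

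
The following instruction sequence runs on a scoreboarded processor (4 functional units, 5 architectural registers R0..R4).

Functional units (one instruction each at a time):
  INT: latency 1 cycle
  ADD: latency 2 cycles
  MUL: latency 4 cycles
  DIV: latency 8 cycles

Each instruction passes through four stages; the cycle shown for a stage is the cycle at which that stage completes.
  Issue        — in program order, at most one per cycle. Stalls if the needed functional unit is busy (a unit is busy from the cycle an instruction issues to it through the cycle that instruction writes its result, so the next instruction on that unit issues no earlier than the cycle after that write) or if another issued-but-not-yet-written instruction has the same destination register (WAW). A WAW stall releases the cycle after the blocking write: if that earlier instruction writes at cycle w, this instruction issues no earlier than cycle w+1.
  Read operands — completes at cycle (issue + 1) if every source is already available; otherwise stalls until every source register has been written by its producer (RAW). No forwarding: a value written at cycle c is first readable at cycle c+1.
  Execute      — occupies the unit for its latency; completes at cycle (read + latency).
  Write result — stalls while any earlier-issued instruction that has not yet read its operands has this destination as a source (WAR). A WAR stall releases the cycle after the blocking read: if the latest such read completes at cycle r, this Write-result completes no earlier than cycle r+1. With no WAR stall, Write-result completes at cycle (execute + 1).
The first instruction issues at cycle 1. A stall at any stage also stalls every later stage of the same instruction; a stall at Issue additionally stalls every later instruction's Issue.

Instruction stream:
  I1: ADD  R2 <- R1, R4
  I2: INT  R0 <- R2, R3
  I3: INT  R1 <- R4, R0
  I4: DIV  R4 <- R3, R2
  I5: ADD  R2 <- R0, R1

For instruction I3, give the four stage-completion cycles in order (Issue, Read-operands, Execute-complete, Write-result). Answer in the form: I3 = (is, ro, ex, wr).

I1 -> (1, 2, 4, 5)
I2 -> (2, 6, 7, 8)  // RAW R2: wait I1 write@5
I3 -> (9, 10, 11, 12)  // struct: INT busy until I2 writes@8
I4 -> (10, 11, 19, 20)
I5 -> (11, 13, 15, 16)  // RAW R1: wait I3 write@12

I3 = (9, 10, 11, 12)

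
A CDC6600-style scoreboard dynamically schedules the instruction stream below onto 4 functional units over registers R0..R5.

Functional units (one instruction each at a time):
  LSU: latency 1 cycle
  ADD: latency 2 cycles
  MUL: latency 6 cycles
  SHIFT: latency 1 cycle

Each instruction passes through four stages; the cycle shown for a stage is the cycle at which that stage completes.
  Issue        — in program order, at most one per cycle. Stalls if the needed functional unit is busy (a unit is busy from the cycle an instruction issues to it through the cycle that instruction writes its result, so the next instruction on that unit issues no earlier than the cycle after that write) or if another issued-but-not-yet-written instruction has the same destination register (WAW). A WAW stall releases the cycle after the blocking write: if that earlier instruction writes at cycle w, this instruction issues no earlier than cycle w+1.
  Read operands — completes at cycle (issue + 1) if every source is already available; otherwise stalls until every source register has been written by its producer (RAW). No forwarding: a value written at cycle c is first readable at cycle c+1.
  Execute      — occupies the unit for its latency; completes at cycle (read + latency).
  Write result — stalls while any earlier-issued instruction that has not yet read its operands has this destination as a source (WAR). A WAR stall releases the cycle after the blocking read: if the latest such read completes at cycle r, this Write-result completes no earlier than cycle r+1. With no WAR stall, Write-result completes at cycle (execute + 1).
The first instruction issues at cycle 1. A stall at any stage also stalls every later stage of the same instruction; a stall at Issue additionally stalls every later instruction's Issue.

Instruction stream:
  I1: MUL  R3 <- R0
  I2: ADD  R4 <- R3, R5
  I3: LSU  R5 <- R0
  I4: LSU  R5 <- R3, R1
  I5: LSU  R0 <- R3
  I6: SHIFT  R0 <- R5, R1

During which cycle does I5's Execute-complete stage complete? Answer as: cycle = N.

cycle = 18

t=1  issue I1 (MUL)
t=2  I1 read-ops; issue I2 (ADD)
t=3  issue I3 (LSU)
t=4  I3 read-ops
t=5  I3 finished on LSU
t=8  I1 finished on MUL
t=9  I1→R3
t=10  I2 read-ops
t=11  I3→R5
t=12  I2 finished on ADD; issue I4 (LSU)
t=13  I2→R4; I4 read-ops
t=14  I4 finished on LSU
t=15  I4→R5
t=16  issue I5 (LSU)
t=17  I5 read-ops
t=18  I5 finished on LSU
t=19  I5→R0
t=20  issue I6 (SHIFT)
t=21  I6 read-ops
t=22  I6 finished on SHIFT
t=23  I6→R0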